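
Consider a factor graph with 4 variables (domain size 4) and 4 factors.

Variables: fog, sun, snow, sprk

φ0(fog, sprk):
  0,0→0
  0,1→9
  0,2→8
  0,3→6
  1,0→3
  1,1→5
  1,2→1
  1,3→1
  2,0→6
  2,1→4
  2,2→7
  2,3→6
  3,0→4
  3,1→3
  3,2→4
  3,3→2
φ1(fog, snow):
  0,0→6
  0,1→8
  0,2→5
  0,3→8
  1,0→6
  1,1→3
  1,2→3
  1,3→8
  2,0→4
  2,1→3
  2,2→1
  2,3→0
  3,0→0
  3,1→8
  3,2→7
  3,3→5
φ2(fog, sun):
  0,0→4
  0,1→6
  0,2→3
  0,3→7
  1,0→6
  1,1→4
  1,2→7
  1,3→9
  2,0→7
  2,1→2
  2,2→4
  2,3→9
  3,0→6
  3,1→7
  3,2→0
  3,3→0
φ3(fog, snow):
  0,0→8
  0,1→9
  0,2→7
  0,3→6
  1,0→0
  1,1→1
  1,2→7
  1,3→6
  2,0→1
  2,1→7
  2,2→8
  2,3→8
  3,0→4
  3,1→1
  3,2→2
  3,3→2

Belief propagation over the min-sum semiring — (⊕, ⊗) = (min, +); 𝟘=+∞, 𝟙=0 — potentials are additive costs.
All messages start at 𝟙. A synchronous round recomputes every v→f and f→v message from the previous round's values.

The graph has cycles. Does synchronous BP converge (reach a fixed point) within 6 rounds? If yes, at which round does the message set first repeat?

NOT CONVERGED within 6 rounds

init: all messages = 𝟙 over 4 values
r1 m[φ0→fog] = [0, 1, 4, 2]
r1 m[φ0→sprk] = [0, 3, 1, 1]
r1 m[φ1→fog] = [5, 3, 0, 0]
r1 m[φ1→snow] = [0, 3, 1, 0]
r1 m[φ2→fog] = [3, 4, 2, 0]
r1 m[φ2→sun] = [4, 2, 0, 0]
r1 m[φ3→fog] = [6, 0, 1, 1]
r1 m[φ3→snow] = [0, 1, 2, 2]
r1 m[fog→φ0] = [0, 0, 0, 0]
r1 m[fog→φ1] = [0, 0, 0, 0]
r1 m[fog→φ2] = [0, 0, 0, 0]
r1 m[fog→φ3] = [0, 0, 0, 0]
r1 m[sun→φ2] = [0, 0, 0, 0]
r1 m[snow→φ1] = [0, 0, 0, 0]
r1 m[snow→φ3] = [0, 0, 0, 0]
r1 m[sprk→φ0] = [0, 0, 0, 0]
r2 m[φ0→fog] = [0, 1, 4, 2]
r2 m[φ0→sprk] = [0, 3, 1, 1]
r2 m[φ1→fog] = [5, 3, 0, 0]
r2 m[φ1→snow] = [0, 3, 1, 0]
r2 m[φ2→fog] = [3, 4, 2, 0]
r2 m[φ2→sun] = [4, 2, 0, 0]
r2 m[φ3→fog] = [6, 0, 1, 1]
r2 m[φ3→snow] = [0, 1, 2, 2]
r2 m[fog→φ0] = [14, 7, 3, 1]
r2 m[fog→φ1] = [9, 5, 7, 3]
r2 m[fog→φ2] = [11, 4, 5, 3]
r2 m[fog→φ3] = [8, 8, 6, 2]
r2 m[sun→φ2] = [0, 0, 0, 0]
r2 m[snow→φ1] = [0, 1, 2, 2]
r2 m[snow→φ3] = [0, 3, 1, 0]
r2 m[sprk→φ0] = [0, 0, 0, 0]
r3 m[φ0→fog] = [0, 1, 4, 2]
r3 m[φ0→sprk] = [5, 4, 5, 3]
r3 m[φ1→fog] = [6, 4, 2, 0]
r3 m[φ1→snow] = [3, 8, 8, 7]
r3 m[φ2→fog] = [3, 4, 2, 0]
r3 m[φ2→sun] = [9, 7, 3, 3]
r3 m[φ3→fog] = [6, 0, 1, 2]
r3 m[φ3→snow] = [6, 3, 4, 4]
r3 m[fog→φ0] = [14, 7, 3, 1]
r3 m[fog→φ1] = [9, 5, 7, 3]
r3 m[fog→φ2] = [11, 4, 5, 3]
r3 m[fog→φ3] = [8, 8, 6, 2]
r3 m[sun→φ2] = [0, 0, 0, 0]
r3 m[snow→φ1] = [0, 1, 2, 2]
r3 m[snow→φ3] = [0, 3, 1, 0]
r3 m[sprk→φ0] = [0, 0, 0, 0]
r4 m[φ0→fog] = [0, 1, 4, 2]
r4 m[φ0→sprk] = [5, 4, 5, 3]
r4 m[φ1→fog] = [6, 4, 2, 0]
r4 m[φ1→snow] = [3, 8, 8, 7]
r4 m[φ2→fog] = [3, 4, 2, 0]
r4 m[φ2→sun] = [9, 7, 3, 3]
r4 m[φ3→fog] = [6, 0, 1, 2]
r4 m[φ3→snow] = [6, 3, 4, 4]
r4 m[fog→φ0] = [15, 8, 5, 2]
r4 m[fog→φ1] = [9, 5, 7, 4]
r4 m[fog→φ2] = [12, 5, 7, 4]
r4 m[fog→φ3] = [9, 9, 8, 2]
r4 m[sun→φ2] = [0, 0, 0, 0]
r4 m[snow→φ1] = [6, 3, 4, 4]
r4 m[snow→φ3] = [3, 8, 8, 7]
r4 m[sprk→φ0] = [0, 0, 0, 0]
r5 m[φ0→fog] = [0, 1, 4, 2]
r5 m[φ0→sprk] = [6, 5, 6, 4]
r5 m[φ1→fog] = [9, 6, 4, 6]
r5 m[φ1→snow] = [4, 8, 8, 7]
r5 m[φ2→fog] = [3, 4, 2, 0]
r5 m[φ2→sun] = [10, 9, 4, 4]
r5 m[φ3→fog] = [11, 3, 4, 7]
r5 m[φ3→snow] = [6, 3, 4, 4]
r5 m[fog→φ0] = [15, 8, 5, 2]
r5 m[fog→φ1] = [9, 5, 7, 4]
r5 m[fog→φ2] = [12, 5, 7, 4]
r5 m[fog→φ3] = [9, 9, 8, 2]
r5 m[sun→φ2] = [0, 0, 0, 0]
r5 m[snow→φ1] = [6, 3, 4, 4]
r5 m[snow→φ3] = [3, 8, 8, 7]
r5 m[sprk→φ0] = [0, 0, 0, 0]
r6 m[φ0→fog] = [0, 1, 4, 2]
r6 m[φ0→sprk] = [6, 5, 6, 4]
r6 m[φ1→fog] = [9, 6, 4, 6]
r6 m[φ1→snow] = [4, 8, 8, 7]
r6 m[φ2→fog] = [3, 4, 2, 0]
r6 m[φ2→sun] = [10, 9, 4, 4]
r6 m[φ3→fog] = [11, 3, 4, 7]
r6 m[φ3→snow] = [6, 3, 4, 4]
r6 m[fog→φ0] = [23, 13, 10, 13]
r6 m[fog→φ1] = [14, 8, 10, 9]
r6 m[fog→φ2] = [20, 10, 12, 15]
r6 m[fog→φ3] = [12, 11, 10, 8]
r6 m[sun→φ2] = [0, 0, 0, 0]
r6 m[snow→φ1] = [6, 3, 4, 4]
r6 m[snow→φ3] = [4, 8, 8, 7]
r6 m[sprk→φ0] = [0, 0, 0, 0]
no fixed point within 6 rounds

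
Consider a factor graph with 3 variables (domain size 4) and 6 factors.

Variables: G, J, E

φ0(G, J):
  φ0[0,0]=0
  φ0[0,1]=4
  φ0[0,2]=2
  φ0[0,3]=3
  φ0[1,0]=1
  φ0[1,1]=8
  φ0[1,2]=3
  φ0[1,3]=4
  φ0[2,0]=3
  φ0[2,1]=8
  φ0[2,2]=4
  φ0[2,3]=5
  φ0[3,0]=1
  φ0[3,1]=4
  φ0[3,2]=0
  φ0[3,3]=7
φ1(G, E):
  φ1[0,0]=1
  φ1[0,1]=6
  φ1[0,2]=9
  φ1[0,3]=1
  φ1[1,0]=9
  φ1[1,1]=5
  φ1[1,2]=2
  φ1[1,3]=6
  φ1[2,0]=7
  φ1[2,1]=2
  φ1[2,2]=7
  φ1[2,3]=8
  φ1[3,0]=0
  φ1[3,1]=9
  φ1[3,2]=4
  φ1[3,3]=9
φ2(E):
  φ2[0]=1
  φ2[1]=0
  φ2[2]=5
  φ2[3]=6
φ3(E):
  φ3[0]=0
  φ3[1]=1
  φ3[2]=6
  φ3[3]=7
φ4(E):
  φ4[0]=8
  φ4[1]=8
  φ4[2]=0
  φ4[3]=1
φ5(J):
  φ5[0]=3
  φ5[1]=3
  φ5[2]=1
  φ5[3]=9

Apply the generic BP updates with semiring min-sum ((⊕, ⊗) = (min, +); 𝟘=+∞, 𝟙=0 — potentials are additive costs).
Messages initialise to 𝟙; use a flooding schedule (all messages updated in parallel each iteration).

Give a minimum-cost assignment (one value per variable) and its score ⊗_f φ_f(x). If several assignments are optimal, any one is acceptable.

init: all messages = 𝟙 over 4 values
r1 m[φ0→G] = [0, 1, 3, 0]
r1 m[φ0→J] = [0, 4, 0, 3]
r1 m[φ1→G] = [1, 2, 2, 0]
r1 m[φ1→E] = [0, 2, 2, 1]
r1 m[φ2→E] = [1, 0, 5, 6]
r1 m[φ3→E] = [0, 1, 6, 7]
r1 m[φ4→E] = [8, 8, 0, 1]
r1 m[φ5→J] = [3, 3, 1, 9]
r1 m[G→φ0] = [0, 0, 0, 0]
r1 m[G→φ1] = [0, 0, 0, 0]
r1 m[J→φ0] = [0, 0, 0, 0]
r1 m[J→φ5] = [0, 0, 0, 0]
r1 m[E→φ1] = [0, 0, 0, 0]
r1 m[E→φ2] = [0, 0, 0, 0]
r1 m[E→φ3] = [0, 0, 0, 0]
r1 m[E→φ4] = [0, 0, 0, 0]
r2 m[φ0→G] = [0, 1, 3, 0]
r2 m[φ0→J] = [0, 4, 0, 3]
r2 m[φ1→G] = [1, 2, 2, 0]
r2 m[φ1→E] = [0, 2, 2, 1]
r2 m[φ2→E] = [1, 0, 5, 6]
r2 m[φ3→E] = [0, 1, 6, 7]
r2 m[φ4→E] = [8, 8, 0, 1]
r2 m[φ5→J] = [3, 3, 1, 9]
r2 m[G→φ0] = [1, 2, 2, 0]
r2 m[G→φ1] = [0, 1, 3, 0]
r2 m[J→φ0] = [3, 3, 1, 9]
r2 m[J→φ5] = [0, 4, 0, 3]
r2 m[E→φ1] = [9, 9, 11, 14]
r2 m[E→φ2] = [8, 11, 8, 9]
r2 m[E→φ3] = [9, 10, 7, 8]
r2 m[E→φ4] = [1, 3, 13, 14]
r3 m[φ0→G] = [3, 4, 5, 1]
r3 m[φ0→J] = [1, 4, 0, 4]
r3 m[φ1→G] = [10, 13, 11, 9]
r3 m[φ1→E] = [0, 5, 3, 1]
r3 m[φ2→E] = [1, 0, 5, 6]
r3 m[φ3→E] = [0, 1, 6, 7]
r3 m[φ4→E] = [8, 8, 0, 1]
r3 m[φ5→J] = [3, 3, 1, 9]
r3 m[G→φ0] = [1, 2, 2, 0]
r3 m[G→φ1] = [0, 1, 3, 0]
r3 m[J→φ0] = [3, 3, 1, 9]
r3 m[J→φ5] = [0, 4, 0, 3]
r3 m[E→φ1] = [9, 9, 11, 14]
r3 m[E→φ2] = [8, 11, 8, 9]
r3 m[E→φ3] = [9, 10, 7, 8]
r3 m[E→φ4] = [1, 3, 13, 14]
r4 m[φ0→G] = [3, 4, 5, 1]
r4 m[φ0→J] = [1, 4, 0, 4]
r4 m[φ1→G] = [10, 13, 11, 9]
r4 m[φ1→E] = [0, 5, 3, 1]
r4 m[φ2→E] = [1, 0, 5, 6]
r4 m[φ3→E] = [0, 1, 6, 7]
r4 m[φ4→E] = [8, 8, 0, 1]
r4 m[φ5→J] = [3, 3, 1, 9]
r4 m[G→φ0] = [10, 13, 11, 9]
r4 m[G→φ1] = [3, 4, 5, 1]
r4 m[J→φ0] = [3, 3, 1, 9]
r4 m[J→φ5] = [1, 4, 0, 4]
r4 m[E→φ1] = [9, 9, 11, 14]
r4 m[E→φ2] = [8, 14, 9, 9]
r4 m[E→φ3] = [9, 13, 8, 8]
r4 m[E→φ4] = [1, 6, 14, 14]
r5 m[φ0→G] = [3, 4, 5, 1]
r5 m[φ0→J] = [10, 13, 9, 13]
r5 m[φ1→G] = [10, 13, 11, 9]
r5 m[φ1→E] = [1, 7, 5, 4]
r5 m[φ2→E] = [1, 0, 5, 6]
r5 m[φ3→E] = [0, 1, 6, 7]
r5 m[φ4→E] = [8, 8, 0, 1]
r5 m[φ5→J] = [3, 3, 1, 9]
r5 m[G→φ0] = [10, 13, 11, 9]
r5 m[G→φ1] = [3, 4, 5, 1]
r5 m[J→φ0] = [3, 3, 1, 9]
r5 m[J→φ5] = [1, 4, 0, 4]
r5 m[E→φ1] = [9, 9, 11, 14]
r5 m[E→φ2] = [8, 14, 9, 9]
r5 m[E→φ3] = [9, 13, 8, 8]
r5 m[E→φ4] = [1, 6, 14, 14]
r6 m[φ0→G] = [3, 4, 5, 1]
r6 m[φ0→J] = [10, 13, 9, 13]
r6 m[φ1→G] = [10, 13, 11, 9]
r6 m[φ1→E] = [1, 7, 5, 4]
r6 m[φ2→E] = [1, 0, 5, 6]
r6 m[φ3→E] = [0, 1, 6, 7]
r6 m[φ4→E] = [8, 8, 0, 1]
r6 m[φ5→J] = [3, 3, 1, 9]
r6 m[G→φ0] = [10, 13, 11, 9]
r6 m[G→φ1] = [3, 4, 5, 1]
r6 m[J→φ0] = [3, 3, 1, 9]
r6 m[J→φ5] = [10, 13, 9, 13]
r6 m[E→φ1] = [9, 9, 11, 14]
r6 m[E→φ2] = [9, 16, 11, 12]
r6 m[E→φ3] = [10, 15, 10, 11]
r6 m[E→φ4] = [2, 8, 16, 17]
r7 m[φ0→G] = [3, 4, 5, 1]
r7 m[φ0→J] = [10, 13, 9, 13]
r7 m[φ1→G] = [10, 13, 11, 9]
r7 m[φ1→E] = [1, 7, 5, 4]
r7 m[φ2→E] = [1, 0, 5, 6]
r7 m[φ3→E] = [0, 1, 6, 7]
r7 m[φ4→E] = [8, 8, 0, 1]
r7 m[φ5→J] = [3, 3, 1, 9]
r7 m[G→φ0] = [10, 13, 11, 9]
r7 m[G→φ1] = [3, 4, 5, 1]
r7 m[J→φ0] = [3, 3, 1, 9]
r7 m[J→φ5] = [10, 13, 9, 13]
r7 m[E→φ1] = [9, 9, 11, 14]
r7 m[E→φ2] = [9, 16, 11, 12]
r7 m[E→φ3] = [10, 15, 10, 11]
r7 m[E→φ4] = [2, 8, 16, 17]
fixed point reached at round 7
traceback from G: (G=3, J=2, E=0), score=10

assignment: (G=3, J=2, E=0); score = 10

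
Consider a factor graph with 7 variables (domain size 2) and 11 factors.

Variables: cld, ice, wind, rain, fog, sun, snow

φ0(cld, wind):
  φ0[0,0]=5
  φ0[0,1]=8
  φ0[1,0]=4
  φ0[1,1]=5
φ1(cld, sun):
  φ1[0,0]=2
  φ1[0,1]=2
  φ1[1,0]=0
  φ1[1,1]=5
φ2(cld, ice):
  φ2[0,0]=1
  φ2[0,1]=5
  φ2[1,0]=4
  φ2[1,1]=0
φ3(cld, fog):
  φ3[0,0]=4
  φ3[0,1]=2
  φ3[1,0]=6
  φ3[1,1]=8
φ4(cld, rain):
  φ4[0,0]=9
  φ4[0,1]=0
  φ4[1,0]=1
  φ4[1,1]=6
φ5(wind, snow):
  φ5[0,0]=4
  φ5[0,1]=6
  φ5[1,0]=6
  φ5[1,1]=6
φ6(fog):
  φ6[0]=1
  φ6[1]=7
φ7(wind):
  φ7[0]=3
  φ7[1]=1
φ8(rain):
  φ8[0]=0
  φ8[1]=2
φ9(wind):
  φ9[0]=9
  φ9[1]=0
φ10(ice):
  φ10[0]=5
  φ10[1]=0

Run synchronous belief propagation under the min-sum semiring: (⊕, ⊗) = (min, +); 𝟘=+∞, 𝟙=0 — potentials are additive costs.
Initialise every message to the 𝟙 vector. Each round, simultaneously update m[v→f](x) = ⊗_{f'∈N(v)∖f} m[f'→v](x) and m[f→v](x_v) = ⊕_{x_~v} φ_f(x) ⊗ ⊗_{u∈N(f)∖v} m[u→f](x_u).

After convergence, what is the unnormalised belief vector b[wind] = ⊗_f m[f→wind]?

init: all messages = 𝟙 over 2 values
r1 m[φ0→cld] = [5, 4]
r1 m[φ0→wind] = [4, 5]
r1 m[φ1→cld] = [2, 0]
r1 m[φ1→sun] = [0, 2]
r1 m[φ2→cld] = [1, 0]
r1 m[φ2→ice] = [1, 0]
r1 m[φ3→cld] = [2, 6]
r1 m[φ3→fog] = [4, 2]
r1 m[φ4→cld] = [0, 1]
r1 m[φ4→rain] = [1, 0]
r1 m[φ5→wind] = [4, 6]
r1 m[φ5→snow] = [4, 6]
r1 m[φ6→fog] = [1, 7]
r1 m[φ7→wind] = [3, 1]
r1 m[φ8→rain] = [0, 2]
r1 m[φ9→wind] = [9, 0]
r1 m[φ10→ice] = [5, 0]
r1 m[cld→φ0] = [0, 0]
r1 m[cld→φ1] = [0, 0]
r1 m[cld→φ2] = [0, 0]
r1 m[cld→φ3] = [0, 0]
r1 m[cld→φ4] = [0, 0]
r1 m[ice→φ2] = [0, 0]
r1 m[ice→φ10] = [0, 0]
r1 m[wind→φ0] = [0, 0]
r1 m[wind→φ5] = [0, 0]
r1 m[wind→φ7] = [0, 0]
r1 m[wind→φ9] = [0, 0]
r1 m[rain→φ4] = [0, 0]
r1 m[rain→φ8] = [0, 0]
r1 m[fog→φ3] = [0, 0]
r1 m[fog→φ6] = [0, 0]
r1 m[sun→φ1] = [0, 0]
r1 m[snow→φ5] = [0, 0]
r2 m[φ0→cld] = [5, 4]
r2 m[φ0→wind] = [4, 5]
r2 m[φ1→cld] = [2, 0]
r2 m[φ1→sun] = [0, 2]
r2 m[φ2→cld] = [1, 0]
r2 m[φ2→ice] = [1, 0]
r2 m[φ3→cld] = [2, 6]
r2 m[φ3→fog] = [4, 2]
r2 m[φ4→cld] = [0, 1]
r2 m[φ4→rain] = [1, 0]
r2 m[φ5→wind] = [4, 6]
r2 m[φ5→snow] = [4, 6]
r2 m[φ6→fog] = [1, 7]
r2 m[φ7→wind] = [3, 1]
r2 m[φ8→rain] = [0, 2]
r2 m[φ9→wind] = [9, 0]
r2 m[φ10→ice] = [5, 0]
r2 m[cld→φ0] = [5, 7]
r2 m[cld→φ1] = [8, 11]
r2 m[cld→φ2] = [9, 11]
r2 m[cld→φ3] = [8, 5]
r2 m[cld→φ4] = [10, 10]
r2 m[ice→φ2] = [5, 0]
r2 m[ice→φ10] = [1, 0]
r2 m[wind→φ0] = [16, 7]
r2 m[wind→φ5] = [16, 6]
r2 m[wind→φ7] = [17, 11]
r2 m[wind→φ9] = [11, 12]
r2 m[rain→φ4] = [0, 2]
r2 m[rain→φ8] = [1, 0]
r2 m[fog→φ3] = [1, 7]
r2 m[fog→φ6] = [4, 2]
r2 m[sun→φ1] = [0, 0]
r2 m[snow→φ5] = [0, 0]
r3 m[φ0→cld] = [15, 12]
r3 m[φ0→wind] = [10, 12]
r3 m[φ1→cld] = [2, 0]
r3 m[φ1→sun] = [10, 10]
r3 m[φ2→cld] = [5, 0]
r3 m[φ2→ice] = [10, 11]
r3 m[φ3→cld] = [5, 7]
r3 m[φ3→fog] = [11, 10]
r3 m[φ4→cld] = [2, 1]
r3 m[φ4→rain] = [11, 10]
r3 m[φ5→wind] = [4, 6]
r3 m[φ5→snow] = [12, 12]
r3 m[φ6→fog] = [1, 7]
r3 m[φ7→wind] = [3, 1]
r3 m[φ8→rain] = [0, 2]
r3 m[φ9→wind] = [9, 0]
r3 m[φ10→ice] = [5, 0]
r3 m[cld→φ0] = [5, 7]
r3 m[cld→φ1] = [8, 11]
r3 m[cld→φ2] = [9, 11]
r3 m[cld→φ3] = [8, 5]
r3 m[cld→φ4] = [10, 10]
r3 m[ice→φ2] = [5, 0]
r3 m[ice→φ10] = [1, 0]
r3 m[wind→φ0] = [16, 7]
r3 m[wind→φ5] = [16, 6]
r3 m[wind→φ7] = [17, 11]
r3 m[wind→φ9] = [11, 12]
r3 m[rain→φ4] = [0, 2]
r3 m[rain→φ8] = [1, 0]
r3 m[fog→φ3] = [1, 7]
r3 m[fog→φ6] = [4, 2]
r3 m[sun→φ1] = [0, 0]
r3 m[snow→φ5] = [0, 0]
r4 m[φ0→cld] = [15, 12]
r4 m[φ0→wind] = [10, 12]
r4 m[φ1→cld] = [2, 0]
r4 m[φ1→sun] = [10, 10]
r4 m[φ2→cld] = [5, 0]
r4 m[φ2→ice] = [10, 11]
r4 m[φ3→cld] = [5, 7]
r4 m[φ3→fog] = [11, 10]
r4 m[φ4→cld] = [2, 1]
r4 m[φ4→rain] = [11, 10]
r4 m[φ5→wind] = [4, 6]
r4 m[φ5→snow] = [12, 12]
r4 m[φ6→fog] = [1, 7]
r4 m[φ7→wind] = [3, 1]
r4 m[φ8→rain] = [0, 2]
r4 m[φ9→wind] = [9, 0]
r4 m[φ10→ice] = [5, 0]
r4 m[cld→φ0] = [14, 8]
r4 m[cld→φ1] = [27, 20]
r4 m[cld→φ2] = [24, 20]
r4 m[cld→φ3] = [24, 13]
r4 m[cld→φ4] = [27, 19]
r4 m[ice→φ2] = [5, 0]
r4 m[ice→φ10] = [10, 11]
r4 m[wind→φ0] = [16, 7]
r4 m[wind→φ5] = [22, 13]
r4 m[wind→φ7] = [23, 18]
r4 m[wind→φ9] = [17, 19]
r4 m[rain→φ4] = [0, 2]
r4 m[rain→φ8] = [11, 10]
r4 m[fog→φ3] = [1, 7]
r4 m[fog→φ6] = [11, 10]
r4 m[sun→φ1] = [0, 0]
r4 m[snow→φ5] = [0, 0]
r5 m[φ0→cld] = [15, 12]
r5 m[φ0→wind] = [12, 13]
r5 m[φ1→cld] = [2, 0]
r5 m[φ1→sun] = [20, 25]
r5 m[φ2→cld] = [5, 0]
r5 m[φ2→ice] = [24, 20]
r5 m[φ3→cld] = [5, 7]
r5 m[φ3→fog] = [19, 21]
r5 m[φ4→cld] = [2, 1]
r5 m[φ4→rain] = [20, 25]
r5 m[φ5→wind] = [4, 6]
r5 m[φ5→snow] = [19, 19]
r5 m[φ6→fog] = [1, 7]
r5 m[φ7→wind] = [3, 1]
r5 m[φ8→rain] = [0, 2]
r5 m[φ9→wind] = [9, 0]
r5 m[φ10→ice] = [5, 0]
r5 m[cld→φ0] = [14, 8]
r5 m[cld→φ1] = [27, 20]
r5 m[cld→φ2] = [24, 20]
r5 m[cld→φ3] = [24, 13]
r5 m[cld→φ4] = [27, 19]
r5 m[ice→φ2] = [5, 0]
r5 m[ice→φ10] = [10, 11]
r5 m[wind→φ0] = [16, 7]
r5 m[wind→φ5] = [22, 13]
r5 m[wind→φ7] = [23, 18]
r5 m[wind→φ9] = [17, 19]
r5 m[rain→φ4] = [0, 2]
r5 m[rain→φ8] = [11, 10]
r5 m[fog→φ3] = [1, 7]
r5 m[fog→φ6] = [11, 10]
r5 m[sun→φ1] = [0, 0]
r5 m[snow→φ5] = [0, 0]
r6 m[φ0→cld] = [15, 12]
r6 m[φ0→wind] = [12, 13]
r6 m[φ1→cld] = [2, 0]
r6 m[φ1→sun] = [20, 25]
r6 m[φ2→cld] = [5, 0]
r6 m[φ2→ice] = [24, 20]
r6 m[φ3→cld] = [5, 7]
r6 m[φ3→fog] = [19, 21]
r6 m[φ4→cld] = [2, 1]
r6 m[φ4→rain] = [20, 25]
r6 m[φ5→wind] = [4, 6]
r6 m[φ5→snow] = [19, 19]
r6 m[φ6→fog] = [1, 7]
r6 m[φ7→wind] = [3, 1]
r6 m[φ8→rain] = [0, 2]
r6 m[φ9→wind] = [9, 0]
r6 m[φ10→ice] = [5, 0]
r6 m[cld→φ0] = [14, 8]
r6 m[cld→φ1] = [27, 20]
r6 m[cld→φ2] = [24, 20]
r6 m[cld→φ3] = [24, 13]
r6 m[cld→φ4] = [27, 19]
r6 m[ice→φ2] = [5, 0]
r6 m[ice→φ10] = [24, 20]
r6 m[wind→φ0] = [16, 7]
r6 m[wind→φ5] = [24, 14]
r6 m[wind→φ7] = [25, 19]
r6 m[wind→φ9] = [19, 20]
r6 m[rain→φ4] = [0, 2]
r6 m[rain→φ8] = [20, 25]
r6 m[fog→φ3] = [1, 7]
r6 m[fog→φ6] = [19, 21]
r6 m[sun→φ1] = [0, 0]
r6 m[snow→φ5] = [0, 0]
r7 m[φ0→cld] = [15, 12]
r7 m[φ0→wind] = [12, 13]
r7 m[φ1→cld] = [2, 0]
r7 m[φ1→sun] = [20, 25]
r7 m[φ2→cld] = [5, 0]
r7 m[φ2→ice] = [24, 20]
r7 m[φ3→cld] = [5, 7]
r7 m[φ3→fog] = [19, 21]
r7 m[φ4→cld] = [2, 1]
r7 m[φ4→rain] = [20, 25]
r7 m[φ5→wind] = [4, 6]
r7 m[φ5→snow] = [20, 20]
r7 m[φ6→fog] = [1, 7]
r7 m[φ7→wind] = [3, 1]
r7 m[φ8→rain] = [0, 2]
r7 m[φ9→wind] = [9, 0]
r7 m[φ10→ice] = [5, 0]
r7 m[cld→φ0] = [14, 8]
r7 m[cld→φ1] = [27, 20]
r7 m[cld→φ2] = [24, 20]
r7 m[cld→φ3] = [24, 13]
r7 m[cld→φ4] = [27, 19]
r7 m[ice→φ2] = [5, 0]
r7 m[ice→φ10] = [24, 20]
r7 m[wind→φ0] = [16, 7]
r7 m[wind→φ5] = [24, 14]
r7 m[wind→φ7] = [25, 19]
r7 m[wind→φ9] = [19, 20]
r7 m[rain→φ4] = [0, 2]
r7 m[rain→φ8] = [20, 25]
r7 m[fog→φ3] = [1, 7]
r7 m[fog→φ6] = [19, 21]
r7 m[sun→φ1] = [0, 0]
r7 m[snow→φ5] = [0, 0]
r8 m[φ0→cld] = [15, 12]
r8 m[φ0→wind] = [12, 13]
r8 m[φ1→cld] = [2, 0]
r8 m[φ1→sun] = [20, 25]
r8 m[φ2→cld] = [5, 0]
r8 m[φ2→ice] = [24, 20]
r8 m[φ3→cld] = [5, 7]
r8 m[φ3→fog] = [19, 21]
r8 m[φ4→cld] = [2, 1]
r8 m[φ4→rain] = [20, 25]
r8 m[φ5→wind] = [4, 6]
r8 m[φ5→snow] = [20, 20]
r8 m[φ6→fog] = [1, 7]
r8 m[φ7→wind] = [3, 1]
r8 m[φ8→rain] = [0, 2]
r8 m[φ9→wind] = [9, 0]
r8 m[φ10→ice] = [5, 0]
r8 m[cld→φ0] = [14, 8]
r8 m[cld→φ1] = [27, 20]
r8 m[cld→φ2] = [24, 20]
r8 m[cld→φ3] = [24, 13]
r8 m[cld→φ4] = [27, 19]
r8 m[ice→φ2] = [5, 0]
r8 m[ice→φ10] = [24, 20]
r8 m[wind→φ0] = [16, 7]
r8 m[wind→φ5] = [24, 14]
r8 m[wind→φ7] = [25, 19]
r8 m[wind→φ9] = [19, 20]
r8 m[rain→φ4] = [0, 2]
r8 m[rain→φ8] = [20, 25]
r8 m[fog→φ3] = [1, 7]
r8 m[fog→φ6] = [19, 21]
r8 m[sun→φ1] = [0, 0]
r8 m[snow→φ5] = [0, 0]
fixed point reached at round 8
b[wind] = ⊗ incoming = [28, 20]

b[wind] = [28, 20]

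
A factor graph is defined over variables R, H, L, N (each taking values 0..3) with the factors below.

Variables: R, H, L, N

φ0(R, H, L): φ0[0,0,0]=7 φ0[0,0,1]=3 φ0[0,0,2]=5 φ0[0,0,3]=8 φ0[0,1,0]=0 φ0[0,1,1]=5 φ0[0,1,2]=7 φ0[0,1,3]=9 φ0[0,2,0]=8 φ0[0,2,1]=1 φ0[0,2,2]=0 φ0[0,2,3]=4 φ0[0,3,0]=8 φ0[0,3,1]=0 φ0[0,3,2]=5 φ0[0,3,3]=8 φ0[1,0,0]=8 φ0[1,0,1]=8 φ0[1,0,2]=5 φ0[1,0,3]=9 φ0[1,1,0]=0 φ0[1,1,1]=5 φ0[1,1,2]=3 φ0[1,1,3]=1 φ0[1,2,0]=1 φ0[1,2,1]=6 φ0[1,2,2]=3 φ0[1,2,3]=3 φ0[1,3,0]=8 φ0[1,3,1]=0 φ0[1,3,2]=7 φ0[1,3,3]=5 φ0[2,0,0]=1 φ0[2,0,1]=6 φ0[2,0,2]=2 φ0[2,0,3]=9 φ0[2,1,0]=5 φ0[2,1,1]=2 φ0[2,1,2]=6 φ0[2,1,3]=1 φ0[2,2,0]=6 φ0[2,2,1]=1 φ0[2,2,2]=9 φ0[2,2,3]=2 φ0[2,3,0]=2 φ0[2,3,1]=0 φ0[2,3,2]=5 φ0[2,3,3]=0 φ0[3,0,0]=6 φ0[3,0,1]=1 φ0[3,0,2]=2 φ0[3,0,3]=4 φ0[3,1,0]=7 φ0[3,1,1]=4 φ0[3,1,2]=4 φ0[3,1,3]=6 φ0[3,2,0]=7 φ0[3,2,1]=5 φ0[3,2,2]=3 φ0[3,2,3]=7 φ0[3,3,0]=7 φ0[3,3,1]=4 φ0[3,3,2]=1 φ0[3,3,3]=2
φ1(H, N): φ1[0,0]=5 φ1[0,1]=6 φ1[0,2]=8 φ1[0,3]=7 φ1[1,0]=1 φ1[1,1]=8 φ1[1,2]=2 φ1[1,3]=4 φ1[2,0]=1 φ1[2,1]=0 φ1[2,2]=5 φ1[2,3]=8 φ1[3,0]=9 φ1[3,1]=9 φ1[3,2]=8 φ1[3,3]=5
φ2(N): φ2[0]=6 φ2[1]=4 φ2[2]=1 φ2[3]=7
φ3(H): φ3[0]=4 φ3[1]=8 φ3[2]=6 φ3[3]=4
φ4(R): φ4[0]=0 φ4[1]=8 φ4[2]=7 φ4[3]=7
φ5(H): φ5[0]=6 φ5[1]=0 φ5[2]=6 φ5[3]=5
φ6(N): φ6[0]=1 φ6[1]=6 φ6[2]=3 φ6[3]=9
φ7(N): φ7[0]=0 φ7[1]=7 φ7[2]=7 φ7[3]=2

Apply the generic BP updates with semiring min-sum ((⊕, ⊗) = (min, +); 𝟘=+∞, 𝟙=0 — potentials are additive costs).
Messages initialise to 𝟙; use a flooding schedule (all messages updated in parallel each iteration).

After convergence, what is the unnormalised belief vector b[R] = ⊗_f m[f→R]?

b[R] = [16, 24, 24, 27]

init: all messages = 𝟙 over 4 values
r1 m[φ0→R] = [0, 0, 0, 1]
r1 m[φ0→H] = [1, 0, 0, 0]
r1 m[φ0→L] = [0, 0, 0, 0]
r1 m[φ1→H] = [5, 1, 0, 5]
r1 m[φ1→N] = [1, 0, 2, 4]
r1 m[φ2→N] = [6, 4, 1, 7]
r1 m[φ3→H] = [4, 8, 6, 4]
r1 m[φ4→R] = [0, 8, 7, 7]
r1 m[φ5→H] = [6, 0, 6, 5]
r1 m[φ6→N] = [1, 6, 3, 9]
r1 m[φ7→N] = [0, 7, 7, 2]
r1 m[R→φ0] = [0, 0, 0, 0]
r1 m[R→φ4] = [0, 0, 0, 0]
r1 m[H→φ0] = [0, 0, 0, 0]
r1 m[H→φ1] = [0, 0, 0, 0]
r1 m[H→φ3] = [0, 0, 0, 0]
r1 m[H→φ5] = [0, 0, 0, 0]
r1 m[L→φ0] = [0, 0, 0, 0]
r1 m[N→φ1] = [0, 0, 0, 0]
r1 m[N→φ2] = [0, 0, 0, 0]
r1 m[N→φ6] = [0, 0, 0, 0]
r1 m[N→φ7] = [0, 0, 0, 0]
r2 m[φ0→R] = [0, 0, 0, 1]
r2 m[φ0→H] = [1, 0, 0, 0]
r2 m[φ0→L] = [0, 0, 0, 0]
r2 m[φ1→H] = [5, 1, 0, 5]
r2 m[φ1→N] = [1, 0, 2, 4]
r2 m[φ2→N] = [6, 4, 1, 7]
r2 m[φ3→H] = [4, 8, 6, 4]
r2 m[φ4→R] = [0, 8, 7, 7]
r2 m[φ5→H] = [6, 0, 6, 5]
r2 m[φ6→N] = [1, 6, 3, 9]
r2 m[φ7→N] = [0, 7, 7, 2]
r2 m[R→φ0] = [0, 8, 7, 7]
r2 m[R→φ4] = [0, 0, 0, 1]
r2 m[H→φ0] = [15, 9, 12, 14]
r2 m[H→φ1] = [11, 8, 12, 9]
r2 m[H→φ3] = [12, 1, 6, 10]
r2 m[H→φ5] = [10, 9, 6, 9]
r2 m[L→φ0] = [0, 0, 0, 0]
r2 m[N→φ1] = [7, 17, 11, 18]
r2 m[N→φ2] = [2, 13, 12, 15]
r2 m[N→φ6] = [7, 11, 10, 13]
r2 m[N→φ7] = [8, 10, 6, 20]
r3 m[φ0→R] = [9, 9, 10, 13]
r3 m[φ0→H] = [3, 0, 0, 0]
r3 m[φ0→L] = [9, 13, 12, 16]
r3 m[φ1→H] = [12, 8, 8, 16]
r3 m[φ1→N] = [9, 12, 10, 12]
r3 m[φ2→N] = [6, 4, 1, 7]
r3 m[φ3→H] = [4, 8, 6, 4]
r3 m[φ4→R] = [0, 8, 7, 7]
r3 m[φ5→H] = [6, 0, 6, 5]
r3 m[φ6→N] = [1, 6, 3, 9]
r3 m[φ7→N] = [0, 7, 7, 2]
r3 m[R→φ0] = [0, 8, 7, 7]
r3 m[R→φ4] = [0, 0, 0, 1]
r3 m[H→φ0] = [15, 9, 12, 14]
r3 m[H→φ1] = [11, 8, 12, 9]
r3 m[H→φ3] = [12, 1, 6, 10]
r3 m[H→φ5] = [10, 9, 6, 9]
r3 m[L→φ0] = [0, 0, 0, 0]
r3 m[N→φ1] = [7, 17, 11, 18]
r3 m[N→φ2] = [2, 13, 12, 15]
r3 m[N→φ6] = [7, 11, 10, 13]
r3 m[N→φ7] = [8, 10, 6, 20]
r4 m[φ0→R] = [9, 9, 10, 13]
r4 m[φ0→H] = [3, 0, 0, 0]
r4 m[φ0→L] = [9, 13, 12, 16]
r4 m[φ1→H] = [12, 8, 8, 16]
r4 m[φ1→N] = [9, 12, 10, 12]
r4 m[φ2→N] = [6, 4, 1, 7]
r4 m[φ3→H] = [4, 8, 6, 4]
r4 m[φ4→R] = [0, 8, 7, 7]
r4 m[φ5→H] = [6, 0, 6, 5]
r4 m[φ6→N] = [1, 6, 3, 9]
r4 m[φ7→N] = [0, 7, 7, 2]
r4 m[R→φ0] = [0, 8, 7, 7]
r4 m[R→φ4] = [9, 9, 10, 13]
r4 m[H→φ0] = [22, 16, 20, 25]
r4 m[H→φ1] = [13, 8, 12, 9]
r4 m[H→φ3] = [21, 8, 14, 21]
r4 m[H→φ5] = [19, 16, 14, 20]
r4 m[L→φ0] = [0, 0, 0, 0]
r4 m[N→φ1] = [7, 17, 11, 18]
r4 m[N→φ2] = [10, 25, 20, 23]
r4 m[N→φ6] = [15, 23, 18, 21]
r4 m[N→φ7] = [16, 22, 14, 28]
r5 m[φ0→R] = [16, 16, 17, 20]
r5 m[φ0→H] = [3, 0, 0, 0]
r5 m[φ0→L] = [16, 21, 20, 24]
r5 m[φ1→H] = [12, 8, 8, 16]
r5 m[φ1→N] = [9, 12, 10, 12]
r5 m[φ2→N] = [6, 4, 1, 7]
r5 m[φ3→H] = [4, 8, 6, 4]
r5 m[φ4→R] = [0, 8, 7, 7]
r5 m[φ5→H] = [6, 0, 6, 5]
r5 m[φ6→N] = [1, 6, 3, 9]
r5 m[φ7→N] = [0, 7, 7, 2]
r5 m[R→φ0] = [0, 8, 7, 7]
r5 m[R→φ4] = [9, 9, 10, 13]
r5 m[H→φ0] = [22, 16, 20, 25]
r5 m[H→φ1] = [13, 8, 12, 9]
r5 m[H→φ3] = [21, 8, 14, 21]
r5 m[H→φ5] = [19, 16, 14, 20]
r5 m[L→φ0] = [0, 0, 0, 0]
r5 m[N→φ1] = [7, 17, 11, 18]
r5 m[N→φ2] = [10, 25, 20, 23]
r5 m[N→φ6] = [15, 23, 18, 21]
r5 m[N→φ7] = [16, 22, 14, 28]
r6 m[φ0→R] = [16, 16, 17, 20]
r6 m[φ0→H] = [3, 0, 0, 0]
r6 m[φ0→L] = [16, 21, 20, 24]
r6 m[φ1→H] = [12, 8, 8, 16]
r6 m[φ1→N] = [9, 12, 10, 12]
r6 m[φ2→N] = [6, 4, 1, 7]
r6 m[φ3→H] = [4, 8, 6, 4]
r6 m[φ4→R] = [0, 8, 7, 7]
r6 m[φ5→H] = [6, 0, 6, 5]
r6 m[φ6→N] = [1, 6, 3, 9]
r6 m[φ7→N] = [0, 7, 7, 2]
r6 m[R→φ0] = [0, 8, 7, 7]
r6 m[R→φ4] = [16, 16, 17, 20]
r6 m[H→φ0] = [22, 16, 20, 25]
r6 m[H→φ1] = [13, 8, 12, 9]
r6 m[H→φ3] = [21, 8, 14, 21]
r6 m[H→φ5] = [19, 16, 14, 20]
r6 m[L→φ0] = [0, 0, 0, 0]
r6 m[N→φ1] = [7, 17, 11, 18]
r6 m[N→φ2] = [10, 25, 20, 23]
r6 m[N→φ6] = [15, 23, 18, 21]
r6 m[N→φ7] = [16, 22, 14, 28]
r7 m[φ0→R] = [16, 16, 17, 20]
r7 m[φ0→H] = [3, 0, 0, 0]
r7 m[φ0→L] = [16, 21, 20, 24]
r7 m[φ1→H] = [12, 8, 8, 16]
r7 m[φ1→N] = [9, 12, 10, 12]
r7 m[φ2→N] = [6, 4, 1, 7]
r7 m[φ3→H] = [4, 8, 6, 4]
r7 m[φ4→R] = [0, 8, 7, 7]
r7 m[φ5→H] = [6, 0, 6, 5]
r7 m[φ6→N] = [1, 6, 3, 9]
r7 m[φ7→N] = [0, 7, 7, 2]
r7 m[R→φ0] = [0, 8, 7, 7]
r7 m[R→φ4] = [16, 16, 17, 20]
r7 m[H→φ0] = [22, 16, 20, 25]
r7 m[H→φ1] = [13, 8, 12, 9]
r7 m[H→φ3] = [21, 8, 14, 21]
r7 m[H→φ5] = [19, 16, 14, 20]
r7 m[L→φ0] = [0, 0, 0, 0]
r7 m[N→φ1] = [7, 17, 11, 18]
r7 m[N→φ2] = [10, 25, 20, 23]
r7 m[N→φ6] = [15, 23, 18, 21]
r7 m[N→φ7] = [16, 22, 14, 28]
fixed point reached at round 7
b[R] = ⊗ incoming = [16, 24, 24, 27]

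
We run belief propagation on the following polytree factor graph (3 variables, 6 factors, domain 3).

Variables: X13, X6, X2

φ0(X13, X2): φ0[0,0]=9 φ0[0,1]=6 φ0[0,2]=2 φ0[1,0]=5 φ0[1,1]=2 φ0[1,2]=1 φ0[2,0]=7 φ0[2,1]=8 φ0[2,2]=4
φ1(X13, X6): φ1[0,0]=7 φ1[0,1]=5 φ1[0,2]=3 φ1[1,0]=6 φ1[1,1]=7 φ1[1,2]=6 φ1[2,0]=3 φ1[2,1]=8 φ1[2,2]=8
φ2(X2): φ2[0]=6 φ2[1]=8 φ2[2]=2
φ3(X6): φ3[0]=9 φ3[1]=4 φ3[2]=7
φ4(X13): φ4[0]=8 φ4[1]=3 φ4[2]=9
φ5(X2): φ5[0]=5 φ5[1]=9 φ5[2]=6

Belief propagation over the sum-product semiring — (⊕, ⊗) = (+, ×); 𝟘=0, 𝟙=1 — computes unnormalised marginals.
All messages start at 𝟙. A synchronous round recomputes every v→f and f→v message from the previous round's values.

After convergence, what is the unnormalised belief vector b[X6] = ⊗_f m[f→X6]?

init: all messages = 𝟙 over 3 values
r1 m[φ0→X13] = [17, 8, 19]
r1 m[φ0→X2] = [21, 16, 7]
r1 m[φ1→X13] = [15, 19, 19]
r1 m[φ1→X6] = [16, 20, 17]
r1 m[φ2→X2] = [6, 8, 2]
r1 m[φ3→X6] = [9, 4, 7]
r1 m[φ4→X13] = [8, 3, 9]
r1 m[φ5→X2] = [5, 9, 6]
r1 m[X13→φ0] = [1, 1, 1]
r1 m[X13→φ1] = [1, 1, 1]
r1 m[X13→φ4] = [1, 1, 1]
r1 m[X6→φ1] = [1, 1, 1]
r1 m[X6→φ3] = [1, 1, 1]
r1 m[X2→φ0] = [1, 1, 1]
r1 m[X2→φ2] = [1, 1, 1]
r1 m[X2→φ5] = [1, 1, 1]
r2 m[φ0→X13] = [17, 8, 19]
r2 m[φ0→X2] = [21, 16, 7]
r2 m[φ1→X13] = [15, 19, 19]
r2 m[φ1→X6] = [16, 20, 17]
r2 m[φ2→X2] = [6, 8, 2]
r2 m[φ3→X6] = [9, 4, 7]
r2 m[φ4→X13] = [8, 3, 9]
r2 m[φ5→X2] = [5, 9, 6]
r2 m[X13→φ0] = [120, 57, 171]
r2 m[X13→φ1] = [136, 24, 171]
r2 m[X13→φ4] = [255, 152, 361]
r2 m[X6→φ1] = [9, 4, 7]
r2 m[X6→φ3] = [16, 20, 17]
r2 m[X2→φ0] = [30, 72, 12]
r2 m[X2→φ2] = [105, 144, 42]
r2 m[X2→φ5] = [126, 128, 14]
r3 m[φ0→X13] = [726, 306, 834]
r3 m[φ0→X2] = [2562, 2202, 981]
r3 m[φ1→X13] = [104, 124, 115]
r3 m[φ1→X6] = [1609, 2216, 1920]
r3 m[φ2→X2] = [6, 8, 2]
r3 m[φ3→X6] = [9, 4, 7]
r3 m[φ4→X13] = [8, 3, 9]
r3 m[φ5→X2] = [5, 9, 6]
r3 m[X13→φ0] = [120, 57, 171]
r3 m[X13→φ1] = [136, 24, 171]
r3 m[X13→φ4] = [255, 152, 361]
r3 m[X6→φ1] = [9, 4, 7]
r3 m[X6→φ3] = [16, 20, 17]
r3 m[X2→φ0] = [30, 72, 12]
r3 m[X2→φ2] = [105, 144, 42]
r3 m[X2→φ5] = [126, 128, 14]
r4 m[φ0→X13] = [726, 306, 834]
r4 m[φ0→X2] = [2562, 2202, 981]
r4 m[φ1→X13] = [104, 124, 115]
r4 m[φ1→X6] = [1609, 2216, 1920]
r4 m[φ2→X2] = [6, 8, 2]
r4 m[φ3→X6] = [9, 4, 7]
r4 m[φ4→X13] = [8, 3, 9]
r4 m[φ5→X2] = [5, 9, 6]
r4 m[X13→φ0] = [832, 372, 1035]
r4 m[X13→φ1] = [5808, 918, 7506]
r4 m[X13→φ4] = [75504, 37944, 95910]
r4 m[X6→φ1] = [9, 4, 7]
r4 m[X6→φ3] = [1609, 2216, 1920]
r4 m[X2→φ0] = [30, 72, 12]
r4 m[X2→φ2] = [12810, 19818, 5886]
r4 m[X2→φ5] = [15372, 17616, 1962]
r5 m[φ0→X13] = [726, 306, 834]
r5 m[φ0→X2] = [16593, 14016, 6176]
r5 m[φ1→X13] = [104, 124, 115]
r5 m[φ1→X6] = [68682, 95514, 82980]
r5 m[φ2→X2] = [6, 8, 2]
r5 m[φ3→X6] = [9, 4, 7]
r5 m[φ4→X13] = [8, 3, 9]
r5 m[φ5→X2] = [5, 9, 6]
r5 m[X13→φ0] = [832, 372, 1035]
r5 m[X13→φ1] = [5808, 918, 7506]
r5 m[X13→φ4] = [75504, 37944, 95910]
r5 m[X6→φ1] = [9, 4, 7]
r5 m[X6→φ3] = [1609, 2216, 1920]
r5 m[X2→φ0] = [30, 72, 12]
r5 m[X2→φ2] = [12810, 19818, 5886]
r5 m[X2→φ5] = [15372, 17616, 1962]
r6 m[φ0→X13] = [726, 306, 834]
r6 m[φ0→X2] = [16593, 14016, 6176]
r6 m[φ1→X13] = [104, 124, 115]
r6 m[φ1→X6] = [68682, 95514, 82980]
r6 m[φ2→X2] = [6, 8, 2]
r6 m[φ3→X6] = [9, 4, 7]
r6 m[φ4→X13] = [8, 3, 9]
r6 m[φ5→X2] = [5, 9, 6]
r6 m[X13→φ0] = [832, 372, 1035]
r6 m[X13→φ1] = [5808, 918, 7506]
r6 m[X13→φ4] = [75504, 37944, 95910]
r6 m[X6→φ1] = [9, 4, 7]
r6 m[X6→φ3] = [68682, 95514, 82980]
r6 m[X2→φ0] = [30, 72, 12]
r6 m[X2→φ2] = [82965, 126144, 37056]
r6 m[X2→φ5] = [99558, 112128, 12352]
r7 m[φ0→X13] = [726, 306, 834]
r7 m[φ0→X2] = [16593, 14016, 6176]
r7 m[φ1→X13] = [104, 124, 115]
r7 m[φ1→X6] = [68682, 95514, 82980]
r7 m[φ2→X2] = [6, 8, 2]
r7 m[φ3→X6] = [9, 4, 7]
r7 m[φ4→X13] = [8, 3, 9]
r7 m[φ5→X2] = [5, 9, 6]
r7 m[X13→φ0] = [832, 372, 1035]
r7 m[X13→φ1] = [5808, 918, 7506]
r7 m[X13→φ4] = [75504, 37944, 95910]
r7 m[X6→φ1] = [9, 4, 7]
r7 m[X6→φ3] = [68682, 95514, 82980]
r7 m[X2→φ0] = [30, 72, 12]
r7 m[X2→φ2] = [82965, 126144, 37056]
r7 m[X2→φ5] = [99558, 112128, 12352]
fixed point reached at round 7
b[X6] = ⊗ incoming = [618138, 382056, 580860]

b[X6] = [618138, 382056, 580860]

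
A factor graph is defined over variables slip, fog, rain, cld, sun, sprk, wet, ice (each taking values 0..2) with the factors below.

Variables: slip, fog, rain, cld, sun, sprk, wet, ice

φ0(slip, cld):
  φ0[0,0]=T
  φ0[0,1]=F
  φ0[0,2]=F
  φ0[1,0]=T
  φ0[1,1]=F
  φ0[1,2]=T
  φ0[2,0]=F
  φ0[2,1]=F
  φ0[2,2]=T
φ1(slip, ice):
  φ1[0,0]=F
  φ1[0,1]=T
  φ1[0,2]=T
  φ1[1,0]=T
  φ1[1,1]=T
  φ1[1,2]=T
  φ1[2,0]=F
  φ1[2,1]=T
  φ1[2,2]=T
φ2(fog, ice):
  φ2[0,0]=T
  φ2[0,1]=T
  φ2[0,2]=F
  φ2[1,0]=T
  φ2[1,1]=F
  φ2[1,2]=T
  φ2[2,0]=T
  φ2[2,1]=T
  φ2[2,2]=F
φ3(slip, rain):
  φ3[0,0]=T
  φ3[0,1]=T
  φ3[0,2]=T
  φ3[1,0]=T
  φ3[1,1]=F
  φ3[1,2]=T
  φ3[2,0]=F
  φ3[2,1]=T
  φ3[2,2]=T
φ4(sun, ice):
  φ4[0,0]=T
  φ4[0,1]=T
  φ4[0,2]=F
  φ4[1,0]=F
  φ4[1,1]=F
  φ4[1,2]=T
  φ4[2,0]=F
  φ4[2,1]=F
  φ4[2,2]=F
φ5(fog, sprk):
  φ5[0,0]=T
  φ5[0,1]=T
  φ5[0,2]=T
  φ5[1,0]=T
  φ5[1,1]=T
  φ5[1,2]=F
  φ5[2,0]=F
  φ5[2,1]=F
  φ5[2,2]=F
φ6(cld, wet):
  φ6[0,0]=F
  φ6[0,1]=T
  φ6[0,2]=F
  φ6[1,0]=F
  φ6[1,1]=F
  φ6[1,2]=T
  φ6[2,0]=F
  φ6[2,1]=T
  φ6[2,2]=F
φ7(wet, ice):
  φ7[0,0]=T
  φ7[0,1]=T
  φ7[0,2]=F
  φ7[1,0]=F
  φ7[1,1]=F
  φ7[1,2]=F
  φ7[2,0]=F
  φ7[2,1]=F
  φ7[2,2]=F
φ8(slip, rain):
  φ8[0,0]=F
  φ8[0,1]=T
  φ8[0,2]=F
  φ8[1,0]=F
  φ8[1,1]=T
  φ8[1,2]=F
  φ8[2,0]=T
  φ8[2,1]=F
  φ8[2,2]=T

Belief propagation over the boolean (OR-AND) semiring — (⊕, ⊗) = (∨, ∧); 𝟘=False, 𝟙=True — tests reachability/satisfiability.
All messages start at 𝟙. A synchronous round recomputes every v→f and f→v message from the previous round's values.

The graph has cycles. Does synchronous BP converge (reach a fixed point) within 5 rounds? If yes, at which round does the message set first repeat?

init: all messages = 𝟙 over 3 values
r1 m[φ0→slip] = [T, T, T]
r1 m[φ0→cld] = [T, F, T]
r1 m[φ1→slip] = [T, T, T]
r1 m[φ1→ice] = [T, T, T]
r1 m[φ2→fog] = [T, T, T]
r1 m[φ2→ice] = [T, T, T]
r1 m[φ3→slip] = [T, T, T]
r1 m[φ3→rain] = [T, T, T]
r1 m[φ4→sun] = [T, T, F]
r1 m[φ4→ice] = [T, T, T]
r1 m[φ5→fog] = [T, T, F]
r1 m[φ5→sprk] = [T, T, T]
r1 m[φ6→cld] = [T, T, T]
r1 m[φ6→wet] = [F, T, T]
r1 m[φ7→wet] = [T, F, F]
r1 m[φ7→ice] = [T, T, F]
r1 m[φ8→slip] = [T, T, T]
r1 m[φ8→rain] = [T, T, T]
r1 m[slip→φ0] = [T, T, T]
r1 m[slip→φ1] = [T, T, T]
r1 m[slip→φ3] = [T, T, T]
r1 m[slip→φ8] = [T, T, T]
r1 m[fog→φ2] = [T, T, T]
r1 m[fog→φ5] = [T, T, T]
r1 m[rain→φ3] = [T, T, T]
r1 m[rain→φ8] = [T, T, T]
r1 m[cld→φ0] = [T, T, T]
r1 m[cld→φ6] = [T, T, T]
r1 m[sun→φ4] = [T, T, T]
r1 m[sprk→φ5] = [T, T, T]
r1 m[wet→φ6] = [T, T, T]
r1 m[wet→φ7] = [T, T, T]
r1 m[ice→φ1] = [T, T, T]
r1 m[ice→φ2] = [T, T, T]
r1 m[ice→φ4] = [T, T, T]
r1 m[ice→φ7] = [T, T, T]
r2 m[φ0→slip] = [T, T, T]
r2 m[φ0→cld] = [T, F, T]
r2 m[φ1→slip] = [T, T, T]
r2 m[φ1→ice] = [T, T, T]
r2 m[φ2→fog] = [T, T, T]
r2 m[φ2→ice] = [T, T, T]
r2 m[φ3→slip] = [T, T, T]
r2 m[φ3→rain] = [T, T, T]
r2 m[φ4→sun] = [T, T, F]
r2 m[φ4→ice] = [T, T, T]
r2 m[φ5→fog] = [T, T, F]
r2 m[φ5→sprk] = [T, T, T]
r2 m[φ6→cld] = [T, T, T]
r2 m[φ6→wet] = [F, T, T]
r2 m[φ7→wet] = [T, F, F]
r2 m[φ7→ice] = [T, T, F]
r2 m[φ8→slip] = [T, T, T]
r2 m[φ8→rain] = [T, T, T]
r2 m[slip→φ0] = [T, T, T]
r2 m[slip→φ1] = [T, T, T]
r2 m[slip→φ3] = [T, T, T]
r2 m[slip→φ8] = [T, T, T]
r2 m[fog→φ2] = [T, T, F]
r2 m[fog→φ5] = [T, T, T]
r2 m[rain→φ3] = [T, T, T]
r2 m[rain→φ8] = [T, T, T]
r2 m[cld→φ0] = [T, T, T]
r2 m[cld→φ6] = [T, F, T]
r2 m[sun→φ4] = [T, T, T]
r2 m[sprk→φ5] = [T, T, T]
r2 m[wet→φ6] = [T, F, F]
r2 m[wet→φ7] = [F, T, T]
r2 m[ice→φ1] = [T, T, F]
r2 m[ice→φ2] = [T, T, F]
r2 m[ice→φ4] = [T, T, F]
r2 m[ice→φ7] = [T, T, T]
r3 m[φ0→slip] = [T, T, T]
r3 m[φ0→cld] = [T, F, T]
r3 m[φ1→slip] = [T, T, T]
r3 m[φ1→ice] = [T, T, T]
r3 m[φ2→fog] = [T, T, T]
r3 m[φ2→ice] = [T, T, T]
r3 m[φ3→slip] = [T, T, T]
r3 m[φ3→rain] = [T, T, T]
r3 m[φ4→sun] = [T, F, F]
r3 m[φ4→ice] = [T, T, T]
r3 m[φ5→fog] = [T, T, F]
r3 m[φ5→sprk] = [T, T, T]
r3 m[φ6→cld] = [F, F, F]
r3 m[φ6→wet] = [F, T, F]
r3 m[φ7→wet] = [T, F, F]
r3 m[φ7→ice] = [F, F, F]
r3 m[φ8→slip] = [T, T, T]
r3 m[φ8→rain] = [T, T, T]
r3 m[slip→φ0] = [T, T, T]
r3 m[slip→φ1] = [T, T, T]
r3 m[slip→φ3] = [T, T, T]
r3 m[slip→φ8] = [T, T, T]
r3 m[fog→φ2] = [T, T, F]
r3 m[fog→φ5] = [T, T, T]
r3 m[rain→φ3] = [T, T, T]
r3 m[rain→φ8] = [T, T, T]
r3 m[cld→φ0] = [T, T, T]
r3 m[cld→φ6] = [T, F, T]
r3 m[sun→φ4] = [T, T, T]
r3 m[sprk→φ5] = [T, T, T]
r3 m[wet→φ6] = [T, F, F]
r3 m[wet→φ7] = [F, T, T]
r3 m[ice→φ1] = [T, T, F]
r3 m[ice→φ2] = [T, T, F]
r3 m[ice→φ4] = [T, T, F]
r3 m[ice→φ7] = [T, T, T]
r4 m[φ0→slip] = [T, T, T]
r4 m[φ0→cld] = [T, F, T]
r4 m[φ1→slip] = [T, T, T]
r4 m[φ1→ice] = [T, T, T]
r4 m[φ2→fog] = [T, T, T]
r4 m[φ2→ice] = [T, T, T]
r4 m[φ3→slip] = [T, T, T]
r4 m[φ3→rain] = [T, T, T]
r4 m[φ4→sun] = [T, F, F]
r4 m[φ4→ice] = [T, T, T]
r4 m[φ5→fog] = [T, T, F]
r4 m[φ5→sprk] = [T, T, T]
r4 m[φ6→cld] = [F, F, F]
r4 m[φ6→wet] = [F, T, F]
r4 m[φ7→wet] = [T, F, F]
r4 m[φ7→ice] = [F, F, F]
r4 m[φ8→slip] = [T, T, T]
r4 m[φ8→rain] = [T, T, T]
r4 m[slip→φ0] = [T, T, T]
r4 m[slip→φ1] = [T, T, T]
r4 m[slip→φ3] = [T, T, T]
r4 m[slip→φ8] = [T, T, T]
r4 m[fog→φ2] = [T, T, F]
r4 m[fog→φ5] = [T, T, T]
r4 m[rain→φ3] = [T, T, T]
r4 m[rain→φ8] = [T, T, T]
r4 m[cld→φ0] = [F, F, F]
r4 m[cld→φ6] = [T, F, T]
r4 m[sun→φ4] = [T, T, T]
r4 m[sprk→φ5] = [T, T, T]
r4 m[wet→φ6] = [T, F, F]
r4 m[wet→φ7] = [F, T, F]
r4 m[ice→φ1] = [F, F, F]
r4 m[ice→φ2] = [F, F, F]
r4 m[ice→φ4] = [F, F, F]
r4 m[ice→φ7] = [T, T, T]
r5 m[φ0→slip] = [F, F, F]
r5 m[φ0→cld] = [T, F, T]
r5 m[φ1→slip] = [F, F, F]
r5 m[φ1→ice] = [T, T, T]
r5 m[φ2→fog] = [F, F, F]
r5 m[φ2→ice] = [T, T, T]
r5 m[φ3→slip] = [T, T, T]
r5 m[φ3→rain] = [T, T, T]
r5 m[φ4→sun] = [F, F, F]
r5 m[φ4→ice] = [T, T, T]
r5 m[φ5→fog] = [T, T, F]
r5 m[φ5→sprk] = [T, T, T]
r5 m[φ6→cld] = [F, F, F]
r5 m[φ6→wet] = [F, T, F]
r5 m[φ7→wet] = [T, F, F]
r5 m[φ7→ice] = [F, F, F]
r5 m[φ8→slip] = [T, T, T]
r5 m[φ8→rain] = [T, T, T]
r5 m[slip→φ0] = [T, T, T]
r5 m[slip→φ1] = [T, T, T]
r5 m[slip→φ3] = [T, T, T]
r5 m[slip→φ8] = [T, T, T]
r5 m[fog→φ2] = [T, T, F]
r5 m[fog→φ5] = [T, T, T]
r5 m[rain→φ3] = [T, T, T]
r5 m[rain→φ8] = [T, T, T]
r5 m[cld→φ0] = [F, F, F]
r5 m[cld→φ6] = [T, F, T]
r5 m[sun→φ4] = [T, T, T]
r5 m[sprk→φ5] = [T, T, T]
r5 m[wet→φ6] = [T, F, F]
r5 m[wet→φ7] = [F, T, F]
r5 m[ice→φ1] = [F, F, F]
r5 m[ice→φ2] = [F, F, F]
r5 m[ice→φ4] = [F, F, F]
r5 m[ice→φ7] = [T, T, T]
no fixed point within 5 rounds

NOT CONVERGED within 5 rounds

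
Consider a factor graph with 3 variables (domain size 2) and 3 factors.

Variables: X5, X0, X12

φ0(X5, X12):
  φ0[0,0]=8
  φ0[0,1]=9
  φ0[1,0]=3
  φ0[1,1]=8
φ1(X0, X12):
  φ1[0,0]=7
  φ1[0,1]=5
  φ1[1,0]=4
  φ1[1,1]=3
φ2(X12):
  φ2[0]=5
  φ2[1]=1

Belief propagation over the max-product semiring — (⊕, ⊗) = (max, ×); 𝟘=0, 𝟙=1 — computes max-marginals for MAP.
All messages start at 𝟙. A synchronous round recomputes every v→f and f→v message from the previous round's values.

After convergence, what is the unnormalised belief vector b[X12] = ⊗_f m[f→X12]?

b[X12] = [280, 45]

init: all messages = 𝟙 over 2 values
r1 m[φ0→X5] = [9, 8]
r1 m[φ0→X12] = [8, 9]
r1 m[φ1→X0] = [7, 4]
r1 m[φ1→X12] = [7, 5]
r1 m[φ2→X12] = [5, 1]
r1 m[X5→φ0] = [1, 1]
r1 m[X0→φ1] = [1, 1]
r1 m[X12→φ0] = [1, 1]
r1 m[X12→φ1] = [1, 1]
r1 m[X12→φ2] = [1, 1]
r2 m[φ0→X5] = [9, 8]
r2 m[φ0→X12] = [8, 9]
r2 m[φ1→X0] = [7, 4]
r2 m[φ1→X12] = [7, 5]
r2 m[φ2→X12] = [5, 1]
r2 m[X5→φ0] = [1, 1]
r2 m[X0→φ1] = [1, 1]
r2 m[X12→φ0] = [35, 5]
r2 m[X12→φ1] = [40, 9]
r2 m[X12→φ2] = [56, 45]
r3 m[φ0→X5] = [280, 105]
r3 m[φ0→X12] = [8, 9]
r3 m[φ1→X0] = [280, 160]
r3 m[φ1→X12] = [7, 5]
r3 m[φ2→X12] = [5, 1]
r3 m[X5→φ0] = [1, 1]
r3 m[X0→φ1] = [1, 1]
r3 m[X12→φ0] = [35, 5]
r3 m[X12→φ1] = [40, 9]
r3 m[X12→φ2] = [56, 45]
r4 m[φ0→X5] = [280, 105]
r4 m[φ0→X12] = [8, 9]
r4 m[φ1→X0] = [280, 160]
r4 m[φ1→X12] = [7, 5]
r4 m[φ2→X12] = [5, 1]
r4 m[X5→φ0] = [1, 1]
r4 m[X0→φ1] = [1, 1]
r4 m[X12→φ0] = [35, 5]
r4 m[X12→φ1] = [40, 9]
r4 m[X12→φ2] = [56, 45]
fixed point reached at round 4
b[X12] = ⊗ incoming = [280, 45]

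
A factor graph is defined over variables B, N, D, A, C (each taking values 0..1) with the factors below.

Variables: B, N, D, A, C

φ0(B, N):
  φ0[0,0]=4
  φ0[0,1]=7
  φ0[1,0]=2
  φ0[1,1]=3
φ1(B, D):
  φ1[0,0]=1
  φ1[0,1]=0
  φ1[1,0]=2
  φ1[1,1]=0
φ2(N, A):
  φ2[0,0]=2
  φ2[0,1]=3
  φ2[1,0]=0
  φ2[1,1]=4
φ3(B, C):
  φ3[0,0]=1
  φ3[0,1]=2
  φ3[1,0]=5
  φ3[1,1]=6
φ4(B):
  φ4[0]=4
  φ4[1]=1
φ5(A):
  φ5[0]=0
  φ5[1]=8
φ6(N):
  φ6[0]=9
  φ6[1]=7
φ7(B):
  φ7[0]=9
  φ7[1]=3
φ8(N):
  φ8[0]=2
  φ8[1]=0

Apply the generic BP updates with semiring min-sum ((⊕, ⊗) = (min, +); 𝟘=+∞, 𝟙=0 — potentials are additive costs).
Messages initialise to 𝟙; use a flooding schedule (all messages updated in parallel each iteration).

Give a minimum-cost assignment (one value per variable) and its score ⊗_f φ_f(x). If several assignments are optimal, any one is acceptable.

init: all messages = 𝟙 over 2 values
r1 m[φ0→B] = [4, 2]
r1 m[φ0→N] = [2, 3]
r1 m[φ1→B] = [0, 0]
r1 m[φ1→D] = [1, 0]
r1 m[φ2→N] = [2, 0]
r1 m[φ2→A] = [0, 3]
r1 m[φ3→B] = [1, 5]
r1 m[φ3→C] = [1, 2]
r1 m[φ4→B] = [4, 1]
r1 m[φ5→A] = [0, 8]
r1 m[φ6→N] = [9, 7]
r1 m[φ7→B] = [9, 3]
r1 m[φ8→N] = [2, 0]
r1 m[B→φ0] = [0, 0]
r1 m[B→φ1] = [0, 0]
r1 m[B→φ3] = [0, 0]
r1 m[B→φ4] = [0, 0]
r1 m[B→φ7] = [0, 0]
r1 m[N→φ0] = [0, 0]
r1 m[N→φ2] = [0, 0]
r1 m[N→φ6] = [0, 0]
r1 m[N→φ8] = [0, 0]
r1 m[D→φ1] = [0, 0]
r1 m[A→φ2] = [0, 0]
r1 m[A→φ5] = [0, 0]
r1 m[C→φ3] = [0, 0]
r2 m[φ0→B] = [4, 2]
r2 m[φ0→N] = [2, 3]
r2 m[φ1→B] = [0, 0]
r2 m[φ1→D] = [1, 0]
r2 m[φ2→N] = [2, 0]
r2 m[φ2→A] = [0, 3]
r2 m[φ3→B] = [1, 5]
r2 m[φ3→C] = [1, 2]
r2 m[φ4→B] = [4, 1]
r2 m[φ5→A] = [0, 8]
r2 m[φ6→N] = [9, 7]
r2 m[φ7→B] = [9, 3]
r2 m[φ8→N] = [2, 0]
r2 m[B→φ0] = [14, 9]
r2 m[B→φ1] = [18, 11]
r2 m[B→φ3] = [17, 6]
r2 m[B→φ4] = [14, 10]
r2 m[B→φ7] = [9, 8]
r2 m[N→φ0] = [13, 7]
r2 m[N→φ2] = [13, 10]
r2 m[N→φ6] = [6, 3]
r2 m[N→φ8] = [13, 10]
r2 m[D→φ1] = [0, 0]
r2 m[A→φ2] = [0, 8]
r2 m[A→φ5] = [0, 3]
r2 m[C→φ3] = [0, 0]
r3 m[φ0→B] = [14, 10]
r3 m[φ0→N] = [11, 12]
r3 m[φ1→B] = [0, 0]
r3 m[φ1→D] = [13, 11]
r3 m[φ2→N] = [2, 0]
r3 m[φ2→A] = [10, 14]
r3 m[φ3→B] = [1, 5]
r3 m[φ3→C] = [11, 12]
r3 m[φ4→B] = [4, 1]
r3 m[φ5→A] = [0, 8]
r3 m[φ6→N] = [9, 7]
r3 m[φ7→B] = [9, 3]
r3 m[φ8→N] = [2, 0]
r3 m[B→φ0] = [14, 9]
r3 m[B→φ1] = [18, 11]
r3 m[B→φ3] = [17, 6]
r3 m[B→φ4] = [14, 10]
r3 m[B→φ7] = [9, 8]
r3 m[N→φ0] = [13, 7]
r3 m[N→φ2] = [13, 10]
r3 m[N→φ6] = [6, 3]
r3 m[N→φ8] = [13, 10]
r3 m[D→φ1] = [0, 0]
r3 m[A→φ2] = [0, 8]
r3 m[A→φ5] = [0, 3]
r3 m[C→φ3] = [0, 0]
r4 m[φ0→B] = [14, 10]
r4 m[φ0→N] = [11, 12]
r4 m[φ1→B] = [0, 0]
r4 m[φ1→D] = [13, 11]
r4 m[φ2→N] = [2, 0]
r4 m[φ2→A] = [10, 14]
r4 m[φ3→B] = [1, 5]
r4 m[φ3→C] = [11, 12]
r4 m[φ4→B] = [4, 1]
r4 m[φ5→A] = [0, 8]
r4 m[φ6→N] = [9, 7]
r4 m[φ7→B] = [9, 3]
r4 m[φ8→N] = [2, 0]
r4 m[B→φ0] = [14, 9]
r4 m[B→φ1] = [28, 19]
r4 m[B→φ3] = [27, 14]
r4 m[B→φ4] = [24, 18]
r4 m[B→φ7] = [19, 16]
r4 m[N→φ0] = [13, 7]
r4 m[N→φ2] = [22, 19]
r4 m[N→φ6] = [15, 12]
r4 m[N→φ8] = [22, 19]
r4 m[D→φ1] = [0, 0]
r4 m[A→φ2] = [0, 8]
r4 m[A→φ5] = [10, 14]
r4 m[C→φ3] = [0, 0]
r5 m[φ0→B] = [14, 10]
r5 m[φ0→N] = [11, 12]
r5 m[φ1→B] = [0, 0]
r5 m[φ1→D] = [21, 19]
r5 m[φ2→N] = [2, 0]
r5 m[φ2→A] = [19, 23]
r5 m[φ3→B] = [1, 5]
r5 m[φ3→C] = [19, 20]
r5 m[φ4→B] = [4, 1]
r5 m[φ5→A] = [0, 8]
r5 m[φ6→N] = [9, 7]
r5 m[φ7→B] = [9, 3]
r5 m[φ8→N] = [2, 0]
r5 m[B→φ0] = [14, 9]
r5 m[B→φ1] = [28, 19]
r5 m[B→φ3] = [27, 14]
r5 m[B→φ4] = [24, 18]
r5 m[B→φ7] = [19, 16]
r5 m[N→φ0] = [13, 7]
r5 m[N→φ2] = [22, 19]
r5 m[N→φ6] = [15, 12]
r5 m[N→φ8] = [22, 19]
r5 m[D→φ1] = [0, 0]
r5 m[A→φ2] = [0, 8]
r5 m[A→φ5] = [10, 14]
r5 m[C→φ3] = [0, 0]
r6 m[φ0→B] = [14, 10]
r6 m[φ0→N] = [11, 12]
r6 m[φ1→B] = [0, 0]
r6 m[φ1→D] = [21, 19]
r6 m[φ2→N] = [2, 0]
r6 m[φ2→A] = [19, 23]
r6 m[φ3→B] = [1, 5]
r6 m[φ3→C] = [19, 20]
r6 m[φ4→B] = [4, 1]
r6 m[φ5→A] = [0, 8]
r6 m[φ6→N] = [9, 7]
r6 m[φ7→B] = [9, 3]
r6 m[φ8→N] = [2, 0]
r6 m[B→φ0] = [14, 9]
r6 m[B→φ1] = [28, 19]
r6 m[B→φ3] = [27, 14]
r6 m[B→φ4] = [24, 18]
r6 m[B→φ7] = [19, 16]
r6 m[N→φ0] = [13, 7]
r6 m[N→φ2] = [22, 19]
r6 m[N→φ6] = [15, 12]
r6 m[N→φ8] = [22, 19]
r6 m[D→φ1] = [0, 0]
r6 m[A→φ2] = [0, 8]
r6 m[A→φ5] = [19, 23]
r6 m[C→φ3] = [0, 0]
r7 m[φ0→B] = [14, 10]
r7 m[φ0→N] = [11, 12]
r7 m[φ1→B] = [0, 0]
r7 m[φ1→D] = [21, 19]
r7 m[φ2→N] = [2, 0]
r7 m[φ2→A] = [19, 23]
r7 m[φ3→B] = [1, 5]
r7 m[φ3→C] = [19, 20]
r7 m[φ4→B] = [4, 1]
r7 m[φ5→A] = [0, 8]
r7 m[φ6→N] = [9, 7]
r7 m[φ7→B] = [9, 3]
r7 m[φ8→N] = [2, 0]
r7 m[B→φ0] = [14, 9]
r7 m[B→φ1] = [28, 19]
r7 m[B→φ3] = [27, 14]
r7 m[B→φ4] = [24, 18]
r7 m[B→φ7] = [19, 16]
r7 m[N→φ0] = [13, 7]
r7 m[N→φ2] = [22, 19]
r7 m[N→φ6] = [15, 12]
r7 m[N→φ8] = [22, 19]
r7 m[D→φ1] = [0, 0]
r7 m[A→φ2] = [0, 8]
r7 m[A→φ5] = [19, 23]
r7 m[C→φ3] = [0, 0]
fixed point reached at round 7
traceback from B: (B=1, N=1, D=1, A=0, C=0), score=19

assignment: (B=1, N=1, D=1, A=0, C=0); score = 19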